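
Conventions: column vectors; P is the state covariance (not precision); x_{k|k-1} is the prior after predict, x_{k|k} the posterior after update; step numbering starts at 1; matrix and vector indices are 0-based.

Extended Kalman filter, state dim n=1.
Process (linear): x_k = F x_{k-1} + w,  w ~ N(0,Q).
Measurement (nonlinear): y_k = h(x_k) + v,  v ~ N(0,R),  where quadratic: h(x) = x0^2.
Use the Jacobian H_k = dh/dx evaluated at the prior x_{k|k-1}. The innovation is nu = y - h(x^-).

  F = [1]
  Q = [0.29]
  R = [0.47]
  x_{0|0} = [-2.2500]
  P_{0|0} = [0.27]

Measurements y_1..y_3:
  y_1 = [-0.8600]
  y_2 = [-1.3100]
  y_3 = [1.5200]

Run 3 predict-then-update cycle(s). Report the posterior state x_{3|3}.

x_post = [-0.4913]

step 1: x^-=[-2.2500]  P^-=[0.5600]  H_jac=[-4.5000]  S=[11.8100]  K=[-0.2134]  nu=[-5.9225]  x^+=[-0.9863]  P^+=[0.0223]
step 2: x^-=[-0.9863]  P^-=[0.3123]  H_jac=[-1.9725]  S=[1.6851]  K=[-0.3656]  nu=[-2.2827]  x^+=[-0.1518]  P^+=[0.0871]
step 3: x^-=[-0.1518]  P^-=[0.3771]  H_jac=[-0.3036]  S=[0.5048]  K=[-0.2268]  nu=[1.4970]  x^+=[-0.4913]  P^+=[0.3511]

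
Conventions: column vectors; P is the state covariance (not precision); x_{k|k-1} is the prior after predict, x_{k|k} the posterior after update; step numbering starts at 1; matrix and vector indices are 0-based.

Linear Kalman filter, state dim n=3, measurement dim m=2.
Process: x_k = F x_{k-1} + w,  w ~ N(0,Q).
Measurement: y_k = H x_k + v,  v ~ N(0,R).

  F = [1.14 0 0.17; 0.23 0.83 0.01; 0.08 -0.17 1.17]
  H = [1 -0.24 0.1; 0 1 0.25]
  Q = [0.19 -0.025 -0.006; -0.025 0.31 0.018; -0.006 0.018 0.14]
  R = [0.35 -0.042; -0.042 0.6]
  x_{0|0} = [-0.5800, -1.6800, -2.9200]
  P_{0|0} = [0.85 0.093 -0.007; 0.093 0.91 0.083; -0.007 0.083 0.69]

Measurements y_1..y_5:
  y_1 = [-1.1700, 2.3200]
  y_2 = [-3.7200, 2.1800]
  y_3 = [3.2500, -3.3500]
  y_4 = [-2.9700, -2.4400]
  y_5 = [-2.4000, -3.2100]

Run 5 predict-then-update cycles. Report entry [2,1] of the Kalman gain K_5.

step 1: x^-=[-1.1576, -1.5570, -3.1772]  P^-=[1.3119 0.2984 0.1789; 0.2984 1.0188 -0.0056; 0.1789 -0.0056 1.0794]  S=[1.6242 0.0834; 0.0834 1.6835]  K=[0.7661 0.1659; 0.0018 0.6043; 0.1698 0.1486]  nu=[-0.0684, 4.6713]  x^+=[-0.4351, 1.2655, -2.4948]  P^+=[0.2911 0.0888 -0.0857; 0.0888 0.4039 -0.1658; -0.0857 -0.1658 0.9912]
step 2: x^-=[-0.9201, 0.9254, -3.1688]  P^-=[0.5637 0.1093 0.0898; 0.1093 0.6345 -0.2035; 0.0898 -0.2035 1.5579]  S=[0.9411 -0.0317; -0.0317 1.2301]  K=[0.5848 0.1222; -0.0514 0.4731; 0.3182 0.1594]  nu=[-2.2609, 2.0468]  x^+=[-1.9922, 2.0099, -3.5620]  P^+=[0.2281 0.0750 -0.1051; 0.0750 0.3551 -0.2764; -0.1051 -0.2764 1.4346]
step 3: x^-=[-2.8766, 1.1744, -4.6686]  P^-=[0.4871 0.0639 0.1520; 0.0639 0.5904 -0.3053; 0.1520 -0.3053 2.2037]  S=[0.9075 -0.0389; -0.0389 1.1755]  K=[0.5411 0.1046; -0.1007 0.4340; 0.5007 0.2255]  nu=[6.8753, -3.3572]  x^+=[0.4922, -0.9754, -1.9831]  P^+=[0.2130 0.0687 -0.1148; 0.0687 0.3564 -0.3670; -0.1148 -0.3670 1.9252]
step 4: x^-=[0.2240, -0.7162, -2.1151]  P^-=[0.4779 0.0416 0.2389; 0.0416 0.5866 -0.3908; 0.2389 -0.3908 2.9097]  S=[0.9374 -0.0244; -0.0244 1.1731]  K=[0.5272 0.0973; -0.1368 0.4139; 0.6732 0.3010]  nu=[-3.1544, -1.1951]  x^+=[-1.5553, -0.7794, -4.5981]  P^+=[0.2088 0.0669 -0.1227; 0.0669 0.3653 -0.4448; -0.1227 -0.4448 2.3886]
step 5: x^-=[-2.5547, -1.0506, -5.3718]  P^-=[0.4828 0.0281 0.3228; 0.0281 0.5905 -0.4642; 0.3228 -0.4642 3.5738]  S=[0.9759 -0.0041; -0.0041 1.1818]  K=[0.5213 0.0939; -0.1623 0.4009; 0.8127 0.3660]  nu=[0.4397, -0.8164]  x^+=[-2.4022, -1.4493, -5.3132]  P^+=[0.2076 0.0670 -0.1302; 0.0670 0.3743 -0.5079; -0.1302 -0.5079 2.7734]

K[2,1] = 0.3660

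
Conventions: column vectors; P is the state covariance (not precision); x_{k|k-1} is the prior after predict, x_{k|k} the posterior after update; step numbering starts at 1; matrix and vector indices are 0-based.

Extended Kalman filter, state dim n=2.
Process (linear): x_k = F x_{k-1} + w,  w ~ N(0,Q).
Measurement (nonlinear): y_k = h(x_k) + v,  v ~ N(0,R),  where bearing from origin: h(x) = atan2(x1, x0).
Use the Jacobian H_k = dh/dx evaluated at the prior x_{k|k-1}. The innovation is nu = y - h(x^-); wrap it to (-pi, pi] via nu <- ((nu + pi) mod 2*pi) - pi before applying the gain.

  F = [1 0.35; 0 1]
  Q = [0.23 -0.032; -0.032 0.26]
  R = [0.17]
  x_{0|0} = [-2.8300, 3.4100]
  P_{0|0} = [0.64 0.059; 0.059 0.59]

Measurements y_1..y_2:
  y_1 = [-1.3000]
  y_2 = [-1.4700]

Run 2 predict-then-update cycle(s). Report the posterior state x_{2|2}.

step 1: x^-=[-1.6365, 3.4100]  P^-=[0.9836 0.2335; 0.2335 0.8500]  H_jac=[-0.2384 -0.1144]  S=[0.2497]  K=[-1.0457; -0.6122]  nu=[2.9649]  x^+=[-4.7370, 1.5949]  P^+=[0.7105 0.0736; 0.0736 0.7564]
step 2: x^-=[-4.1788, 1.5949]  P^-=[1.0847 0.3064; 0.3064 1.0164]  H_jac=[-0.0797 -0.2089]  S=[0.2314]  K=[-0.6501; -1.0228]  nu=[2.0362]  x^+=[-5.5025, -0.4878]  P^+=[0.9869 0.1525; 0.1525 0.7743]

x_post = [-5.5025, -0.4878]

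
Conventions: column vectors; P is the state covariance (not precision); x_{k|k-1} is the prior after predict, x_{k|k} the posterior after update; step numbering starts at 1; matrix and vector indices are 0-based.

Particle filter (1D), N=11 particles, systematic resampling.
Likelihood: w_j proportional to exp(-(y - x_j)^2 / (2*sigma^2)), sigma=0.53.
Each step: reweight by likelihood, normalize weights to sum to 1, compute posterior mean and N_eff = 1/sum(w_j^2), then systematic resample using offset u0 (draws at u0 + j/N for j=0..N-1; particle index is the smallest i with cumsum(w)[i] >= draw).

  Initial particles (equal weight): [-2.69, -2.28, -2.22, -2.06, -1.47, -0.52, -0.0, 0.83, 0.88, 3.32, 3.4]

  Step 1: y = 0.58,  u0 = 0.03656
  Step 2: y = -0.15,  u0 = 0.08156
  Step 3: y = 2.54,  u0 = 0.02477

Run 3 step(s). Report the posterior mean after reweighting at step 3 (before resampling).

post_mean = 0.8570

step 1: w=[0.0000, 0.0000, 0.0000, 0.0000, 0.0002, 0.0481, 0.2277, 0.3708, 0.3531, 0.0000, 0.0000]  mean=0.5932  Neff=3.1608  idx=[5, 6, 6, 7, 7, 7, 7, 8, 8, 8, 8]
step 2: w=[0.1943, 0.2381, 0.2381, 0.0449, 0.0449, 0.0449, 0.0449, 0.0375, 0.0375, 0.0375, 0.0375]  mean=0.1799  Neff=6.0665  idx=[0, 0, 1, 1, 2, 2, 2, 4, 6, 8, 10]
step 3: w=[0.0000, 0.0000, 0.0004, 0.0004, 0.0004, 0.0004, 0.0004, 0.2124, 0.2124, 0.2866, 0.2866]  mean=0.8570  Neff=3.9290  idx=[7, 7, 7, 8, 8, 9, 9, 9, 10, 10, 10]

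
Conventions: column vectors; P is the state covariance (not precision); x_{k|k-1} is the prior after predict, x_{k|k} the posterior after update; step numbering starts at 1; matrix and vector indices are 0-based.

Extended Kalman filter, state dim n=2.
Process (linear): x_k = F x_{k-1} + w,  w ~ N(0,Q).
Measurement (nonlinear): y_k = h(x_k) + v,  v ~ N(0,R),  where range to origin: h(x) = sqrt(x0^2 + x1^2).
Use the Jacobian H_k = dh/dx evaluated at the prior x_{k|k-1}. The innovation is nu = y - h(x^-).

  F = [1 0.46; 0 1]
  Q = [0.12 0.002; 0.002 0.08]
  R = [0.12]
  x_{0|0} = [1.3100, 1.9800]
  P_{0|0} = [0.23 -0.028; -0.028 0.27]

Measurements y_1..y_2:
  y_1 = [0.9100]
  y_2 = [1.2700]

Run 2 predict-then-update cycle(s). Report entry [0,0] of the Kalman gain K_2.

step 1: x^-=[2.2208, 1.9800]  P^-=[0.3814 0.0982; 0.0982 0.3500]  H_jac=[0.7464 0.6655]  S=[0.5850]  K=[0.5983; 0.5234]  nu=[-2.0653]  x^+=[0.9852, 0.8990]  P^+=[0.1720 -0.0850; -0.0850 0.1897]
step 2: x^-=[1.3987, 0.8990]  P^-=[0.2539 0.0043; 0.0043 0.2697]  H_jac=[0.8412 0.5407]  S=[0.3824]  K=[0.5646; 0.3907]  nu=[-0.3927]  x^+=[1.1770, 0.7455]  P^+=[0.1320 -0.0801; -0.0801 0.2113]

K[0,0] = 0.5646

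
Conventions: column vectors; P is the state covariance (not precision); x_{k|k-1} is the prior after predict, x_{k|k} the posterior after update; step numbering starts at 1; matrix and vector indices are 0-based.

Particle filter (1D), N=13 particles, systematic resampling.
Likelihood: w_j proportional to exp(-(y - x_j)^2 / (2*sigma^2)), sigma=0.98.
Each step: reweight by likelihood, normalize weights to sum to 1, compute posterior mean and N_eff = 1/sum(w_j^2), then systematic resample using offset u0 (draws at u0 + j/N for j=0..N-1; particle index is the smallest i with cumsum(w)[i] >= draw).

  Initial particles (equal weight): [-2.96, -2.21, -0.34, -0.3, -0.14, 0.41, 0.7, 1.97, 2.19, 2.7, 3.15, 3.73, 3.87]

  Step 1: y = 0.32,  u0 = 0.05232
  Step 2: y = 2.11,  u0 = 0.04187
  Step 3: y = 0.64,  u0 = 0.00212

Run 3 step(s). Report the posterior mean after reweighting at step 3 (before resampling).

step 1: w=[0.0007, 0.0072, 0.1610, 0.1654, 0.1809, 0.2012, 0.1874, 0.0490, 0.0327, 0.0106, 0.0031, 0.0005, 0.0003]  mean=0.2752  Neff=6.0517  idx=[2, 2, 3, 3, 4, 4, 4, 5, 5, 6, 6, 6, 8]
step 2: w=[0.0151, 0.0151, 0.0167, 0.0167, 0.0247, 0.0247, 0.0247, 0.0764, 0.0764, 0.1222, 0.1222, 0.1222, 0.3429]  mean=1.0396  Neff=5.6530  idx=[2, 6, 7, 8, 9, 10, 10, 11, 12, 12, 12, 12, 12]
step 3: w=[0.0723, 0.0835, 0.1114, 0.1114, 0.1143, 0.1143, 0.1143, 0.1143, 0.0328, 0.0328, 0.0328, 0.0328, 0.0328]  mean=0.7373  Neff=10.5589  idx=[0, 1, 2, 2, 3, 4, 4, 5, 6, 6, 7, 8, 10]

post_mean = 0.7373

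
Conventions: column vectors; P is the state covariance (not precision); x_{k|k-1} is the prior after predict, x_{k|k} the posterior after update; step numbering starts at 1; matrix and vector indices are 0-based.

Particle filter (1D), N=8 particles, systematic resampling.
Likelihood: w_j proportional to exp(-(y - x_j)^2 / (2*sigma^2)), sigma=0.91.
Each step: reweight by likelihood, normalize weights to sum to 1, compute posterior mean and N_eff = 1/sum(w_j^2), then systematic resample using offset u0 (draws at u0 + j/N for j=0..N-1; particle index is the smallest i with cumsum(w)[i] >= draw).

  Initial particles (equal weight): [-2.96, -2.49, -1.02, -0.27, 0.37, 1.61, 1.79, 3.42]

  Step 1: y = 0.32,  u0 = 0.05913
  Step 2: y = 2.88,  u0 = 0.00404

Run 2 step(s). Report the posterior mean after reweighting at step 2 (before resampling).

post_mean = 1.6050

step 1: w=[0.0005, 0.0030, 0.1209, 0.2897, 0.3569, 0.1309, 0.0970, 0.0011]  mean=0.3093  Neff=3.9608  idx=[2, 3, 3, 4, 4, 4, 5, 6]
step 2: w=[0.0001, 0.0027, 0.0027, 0.0238, 0.0238, 0.0238, 0.4028, 0.5205]  mean=1.6050  Neff=2.2997  idx=[2, 6, 6, 6, 7, 7, 7, 7]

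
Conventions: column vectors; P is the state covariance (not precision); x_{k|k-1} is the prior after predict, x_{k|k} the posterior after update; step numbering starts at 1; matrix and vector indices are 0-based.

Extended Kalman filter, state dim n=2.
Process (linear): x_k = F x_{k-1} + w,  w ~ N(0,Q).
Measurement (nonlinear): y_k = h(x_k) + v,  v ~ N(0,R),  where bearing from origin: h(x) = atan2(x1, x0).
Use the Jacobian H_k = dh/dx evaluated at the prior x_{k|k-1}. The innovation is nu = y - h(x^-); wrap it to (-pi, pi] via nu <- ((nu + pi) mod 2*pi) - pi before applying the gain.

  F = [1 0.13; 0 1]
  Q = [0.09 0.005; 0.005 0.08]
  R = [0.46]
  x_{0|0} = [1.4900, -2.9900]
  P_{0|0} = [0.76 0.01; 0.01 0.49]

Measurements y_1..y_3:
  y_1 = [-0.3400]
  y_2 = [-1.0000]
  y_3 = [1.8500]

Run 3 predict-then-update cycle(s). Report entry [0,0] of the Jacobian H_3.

H_jac[0,0] = 0.3238

step 1: x^-=[1.1013, -2.9900]  P^-=[0.8609 0.0787; 0.0787 0.5700]  H_jac=[0.2945 0.1085]  S=[0.5464]  K=[0.4796; 0.1556]  nu=[0.8779]  x^+=[1.5224, -2.8534]  P^+=[0.7352 0.0379; 0.0379 0.5568]
step 2: x^-=[1.1514, -2.8534]  P^-=[0.8445 0.1153; 0.1153 0.6368]  H_jac=[0.3014 0.1216]  S=[0.5546]  K=[0.4842; 0.2023]  nu=[0.1873]  x^+=[1.2421, -2.8155]  P^+=[0.7144 0.0610; 0.0610 0.6141]
step 3: x^-=[0.8761, -2.8155]  P^-=[0.8307 0.1458; 0.1458 0.6941]  H_jac=[0.3238 0.1008]  S=[0.5637]  K=[0.5033; 0.2078]  nu=[3.1191]  x^+=[2.4459, -2.1673]  P^+=[0.6879 0.0869; 0.0869 0.6697]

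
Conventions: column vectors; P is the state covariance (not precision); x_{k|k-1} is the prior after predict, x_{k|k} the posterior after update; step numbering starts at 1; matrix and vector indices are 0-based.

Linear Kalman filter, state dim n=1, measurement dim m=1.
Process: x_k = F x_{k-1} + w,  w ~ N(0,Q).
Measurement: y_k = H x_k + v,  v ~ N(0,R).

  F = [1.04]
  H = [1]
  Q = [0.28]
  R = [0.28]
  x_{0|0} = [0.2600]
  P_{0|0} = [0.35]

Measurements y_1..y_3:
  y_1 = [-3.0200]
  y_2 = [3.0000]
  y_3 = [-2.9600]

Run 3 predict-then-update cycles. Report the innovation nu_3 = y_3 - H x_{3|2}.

step 1: x^-=[0.2704]  P^-=[0.6586]  S=[0.9386]  K=[0.7017]  nu=[-3.2904]  x^+=[-2.0384]  P^+=[0.1965]
step 2: x^-=[-2.1199]  P^-=[0.4925]  S=[0.7725]  K=[0.6375]  nu=[5.1199]  x^+=[1.1442]  P^+=[0.1785]
step 3: x^-=[1.1900]  P^-=[0.4731]  S=[0.7531]  K=[0.6282]  nu=[-4.1500]  x^+=[-1.4170]  P^+=[0.1759]

innov = [-4.1500]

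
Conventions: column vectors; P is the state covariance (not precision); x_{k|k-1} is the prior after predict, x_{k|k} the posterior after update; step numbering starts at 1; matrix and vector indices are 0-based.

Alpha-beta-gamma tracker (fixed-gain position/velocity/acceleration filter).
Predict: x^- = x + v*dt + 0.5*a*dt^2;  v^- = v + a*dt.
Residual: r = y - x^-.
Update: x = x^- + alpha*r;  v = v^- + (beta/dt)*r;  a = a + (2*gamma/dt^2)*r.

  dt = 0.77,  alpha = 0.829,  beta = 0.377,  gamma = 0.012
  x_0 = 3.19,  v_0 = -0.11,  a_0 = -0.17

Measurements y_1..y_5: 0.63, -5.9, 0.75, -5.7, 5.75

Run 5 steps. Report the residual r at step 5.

step 1: x_pred=3.0549  r=-2.4249  x^+=1.0447  v^+=-1.4282  a^+=-0.2682
step 2: x_pred=-0.1345  r=-5.7655  x^+=-4.9141  v^+=-4.4575  a^+=-0.5015
step 3: x_pred=-8.4950  r=9.2450  x^+=-0.8309  v^+=-0.3172  a^+=-0.1273
step 4: x_pred=-1.1129  r=-4.5871  x^+=-4.9156  v^+=-2.6611  a^+=-0.3130
step 5: x_pred=-7.0575  r=12.8075  x^+=3.5599  v^+=3.3685  a^+=0.2054

resid = 12.8075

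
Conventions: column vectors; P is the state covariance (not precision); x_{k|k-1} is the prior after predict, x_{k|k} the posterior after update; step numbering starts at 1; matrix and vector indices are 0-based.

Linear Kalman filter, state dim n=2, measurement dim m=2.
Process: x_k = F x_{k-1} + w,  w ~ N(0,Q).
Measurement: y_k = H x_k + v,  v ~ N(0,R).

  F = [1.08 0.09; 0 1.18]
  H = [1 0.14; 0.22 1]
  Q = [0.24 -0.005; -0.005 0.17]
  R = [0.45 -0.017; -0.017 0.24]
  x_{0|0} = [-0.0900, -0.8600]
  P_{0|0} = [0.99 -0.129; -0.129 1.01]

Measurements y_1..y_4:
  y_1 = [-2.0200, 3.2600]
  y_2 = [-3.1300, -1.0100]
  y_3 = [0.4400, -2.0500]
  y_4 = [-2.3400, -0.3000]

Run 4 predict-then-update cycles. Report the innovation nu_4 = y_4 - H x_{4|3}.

step 1: x^-=[-0.1746, -1.0148]  P^-=[1.3778 -0.0621; -0.0621 1.5763]  S=[1.8413 0.4428; 0.4428 1.8557]  K=[0.7557 -0.0504; -0.1235 0.8716]  nu=[-1.7033, 4.3132]  x^+=[-1.6793, 2.9547]  P^+=[0.3554 -0.1031; -0.1031 0.2340]
step 2: x^-=[-1.5478, 3.4865]  P^-=[0.6363 -0.1116; -0.1116 0.4958]  S=[1.0648 0.0774; 0.0774 0.7175]  K=[0.5846 -0.0235; -0.0880 0.6663]  nu=[-2.0704, -4.1560]  x^+=[-2.6607, 0.8997]  P^+=[0.2741 -0.0759; -0.0759 0.1781]
step 3: x^-=[-2.7926, 1.0617]  P^-=[0.5464 -0.0828; -0.0828 0.4180]  S=[0.9814 0.0764; 0.0764 0.6480]  K=[0.5455 -0.0065; -0.0734 0.6256]  nu=[3.0839, -2.4973]  x^+=[-1.0941, -0.7270]  P^+=[0.2549 -0.0669; -0.0669 0.1661]
step 4: x^-=[-1.2470, -0.8579]  P^-=[0.5257 -0.0727; -0.0727 0.4013]  S=[0.9632 0.0799; 0.0799 0.6348]  K=[0.5352 0.0003; -0.0682 0.6156]  nu=[-0.9729, 0.8322]  x^+=[-1.7674, -0.2792]  P^+=[0.2498 -0.0640; -0.0640 0.1630]

innov = [-0.9729, 0.8322]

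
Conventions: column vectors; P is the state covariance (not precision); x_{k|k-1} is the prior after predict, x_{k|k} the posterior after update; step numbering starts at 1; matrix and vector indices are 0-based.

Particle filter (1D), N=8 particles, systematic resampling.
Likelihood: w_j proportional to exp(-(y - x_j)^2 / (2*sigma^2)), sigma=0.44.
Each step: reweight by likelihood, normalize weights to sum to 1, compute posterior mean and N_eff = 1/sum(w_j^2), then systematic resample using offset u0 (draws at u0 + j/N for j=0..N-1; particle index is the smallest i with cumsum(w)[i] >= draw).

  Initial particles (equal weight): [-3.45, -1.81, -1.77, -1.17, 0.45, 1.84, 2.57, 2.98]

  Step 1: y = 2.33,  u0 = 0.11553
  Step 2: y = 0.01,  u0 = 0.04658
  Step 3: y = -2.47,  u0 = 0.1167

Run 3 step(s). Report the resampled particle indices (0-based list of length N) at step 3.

step 1: w=[0.0000, 0.0000, 0.0000, 0.0000, 0.0001, 0.3099, 0.4965, 0.1935]  mean=2.4230  Neff=2.6314  idx=[5, 5, 6, 6, 6, 6, 7, 7]
step 2: w=[0.4997, 0.4997, 0.0001, 0.0001, 0.0001, 0.0001, 0.0000, 0.0000]  mean=1.8404  Neff=2.0020  idx=[0, 0, 0, 0, 1, 1, 1, 1]
step 3: w=[0.1250, 0.1250, 0.1250, 0.1250, 0.1250, 0.1250, 0.1250, 0.1250]  mean=1.8400  Neff=8.0000  idx=[0, 1, 2, 3, 4, 5, 6, 7]

resampled_idx = [0, 1, 2, 3, 4, 5, 6, 7]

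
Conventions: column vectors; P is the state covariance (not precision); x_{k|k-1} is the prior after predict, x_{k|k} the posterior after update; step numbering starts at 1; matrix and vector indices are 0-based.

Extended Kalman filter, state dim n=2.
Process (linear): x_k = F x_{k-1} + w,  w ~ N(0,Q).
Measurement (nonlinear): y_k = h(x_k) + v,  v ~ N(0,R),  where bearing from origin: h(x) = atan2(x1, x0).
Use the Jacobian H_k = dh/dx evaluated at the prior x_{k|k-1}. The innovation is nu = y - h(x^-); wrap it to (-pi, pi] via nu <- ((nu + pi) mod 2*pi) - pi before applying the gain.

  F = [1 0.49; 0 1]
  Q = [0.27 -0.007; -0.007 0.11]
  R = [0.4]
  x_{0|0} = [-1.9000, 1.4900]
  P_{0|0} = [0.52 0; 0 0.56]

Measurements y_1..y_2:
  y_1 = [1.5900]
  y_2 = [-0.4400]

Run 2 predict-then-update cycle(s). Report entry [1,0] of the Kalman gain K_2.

step 1: x^-=[-1.1699, 1.4900]  P^-=[0.9245 0.2674; 0.2674 0.6700]  H_jac=[-0.4152 -0.3260]  S=[0.7029]  K=[-0.6700; -0.4687]  nu=[-0.6464]  x^+=[-0.7368, 1.7929]  P^+=[0.6089 0.0467; 0.0467 0.5156]
step 2: x^-=[0.1418, 1.7929]  P^-=[1.0484 0.2923; 0.2923 0.6256]  H_jac=[-0.5543 0.0438]  S=[0.7091]  K=[-0.8014; -0.1898]  nu=[-1.9319]  x^+=[1.6901, 2.1597]  P^+=[0.5930 0.1844; 0.1844 0.6001]

K[1,0] = -0.1898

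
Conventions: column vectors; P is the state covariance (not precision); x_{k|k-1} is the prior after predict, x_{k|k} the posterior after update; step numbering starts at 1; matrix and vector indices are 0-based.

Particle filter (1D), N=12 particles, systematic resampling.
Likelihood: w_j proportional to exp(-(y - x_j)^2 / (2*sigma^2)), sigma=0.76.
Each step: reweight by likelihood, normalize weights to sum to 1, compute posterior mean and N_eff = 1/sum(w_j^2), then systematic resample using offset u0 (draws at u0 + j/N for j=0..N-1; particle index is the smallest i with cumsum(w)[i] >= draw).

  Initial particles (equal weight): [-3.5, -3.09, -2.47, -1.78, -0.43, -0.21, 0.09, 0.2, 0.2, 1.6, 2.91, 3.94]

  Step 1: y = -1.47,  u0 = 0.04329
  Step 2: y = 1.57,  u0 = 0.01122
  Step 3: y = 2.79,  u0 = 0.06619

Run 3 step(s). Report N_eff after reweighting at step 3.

N_eff = 8.3818

step 1: w=[0.0117, 0.0426, 0.1740, 0.3805, 0.1621, 0.1046, 0.0503, 0.0370, 0.0370, 0.0001, 0.0000, 0.0000]  mean=-1.3519  Neff=4.5552  idx=[1, 2, 2, 3, 3, 3, 3, 4, 4, 5, 6, 7]
step 2: w=[0.0000, 0.0000, 0.0000, 0.0001, 0.0001, 0.0001, 0.0001, 0.0661, 0.0661, 0.1357, 0.3165, 0.4151]  mean=0.0253  Neff=3.3372  idx=[7, 8, 9, 9, 10, 10, 10, 11, 11, 11, 11, 11]
step 3: w=[0.0059, 0.0059, 0.0192, 0.0192, 0.0843, 0.0843, 0.0843, 0.1394, 0.1394, 0.1394, 0.1394, 0.1394]  mean=0.1491  Neff=8.3818  idx=[4, 5, 6, 7, 7, 8, 8, 9, 10, 10, 11, 11]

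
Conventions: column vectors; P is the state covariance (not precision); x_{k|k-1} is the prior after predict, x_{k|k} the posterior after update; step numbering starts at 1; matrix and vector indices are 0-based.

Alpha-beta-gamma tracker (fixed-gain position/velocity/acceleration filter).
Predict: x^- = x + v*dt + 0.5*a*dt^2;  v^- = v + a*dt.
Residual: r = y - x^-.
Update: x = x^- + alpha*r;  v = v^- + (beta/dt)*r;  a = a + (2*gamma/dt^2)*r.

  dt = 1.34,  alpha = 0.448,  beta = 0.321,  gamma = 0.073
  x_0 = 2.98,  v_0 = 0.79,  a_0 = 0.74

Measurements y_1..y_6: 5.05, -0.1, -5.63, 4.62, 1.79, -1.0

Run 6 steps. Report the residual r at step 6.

resid = -0.2135

step 1: x_pred=4.7030  r=0.3470  x^+=4.8584  v^+=1.8647  a^+=0.7682
step 2: x_pred=8.0469  r=-8.1469  x^+=4.3971  v^+=0.9425  a^+=0.1058
step 3: x_pred=5.7551  r=-11.3851  x^+=0.6546  v^+=-1.6430  a^+=-0.8199
step 4: x_pred=-2.2832  r=6.9032  x^+=0.8094  v^+=-1.0880  a^+=-0.2586
step 5: x_pred=-0.8807  r=2.6707  x^+=0.3158  v^+=-0.7948  a^+=-0.0415
step 6: x_pred=-0.7865  r=-0.2135  x^+=-0.8822  v^+=-0.9015  a^+=-0.0588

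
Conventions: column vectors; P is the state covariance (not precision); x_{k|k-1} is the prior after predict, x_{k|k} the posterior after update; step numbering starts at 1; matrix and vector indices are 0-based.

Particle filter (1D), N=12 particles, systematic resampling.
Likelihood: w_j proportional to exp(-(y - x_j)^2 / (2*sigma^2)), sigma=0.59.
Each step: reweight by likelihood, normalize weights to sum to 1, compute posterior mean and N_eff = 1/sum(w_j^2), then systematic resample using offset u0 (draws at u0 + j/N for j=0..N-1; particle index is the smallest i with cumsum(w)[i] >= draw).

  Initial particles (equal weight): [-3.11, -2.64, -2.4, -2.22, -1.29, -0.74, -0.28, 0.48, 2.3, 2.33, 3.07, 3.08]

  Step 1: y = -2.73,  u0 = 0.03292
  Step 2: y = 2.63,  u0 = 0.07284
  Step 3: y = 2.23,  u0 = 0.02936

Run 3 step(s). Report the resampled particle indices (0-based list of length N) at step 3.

step 1: w=[0.2391, 0.2908, 0.2516, 0.2025, 0.0150, 0.0010, 0.0001, 0.0000, 0.0000, 0.0000, 0.0000, 0.0000]  mean=-2.5847  Neff=4.0607  idx=[0, 0, 0, 1, 1, 1, 2, 2, 2, 3, 3, 3]
step 2: w=[0.0000, 0.0000, 0.0000, 0.0007, 0.0007, 0.0007, 0.0240, 0.0240, 0.0240, 0.3087, 0.3087, 0.3087]  mean=-2.2338  Neff=3.4780  idx=[8, 9, 9, 9, 10, 10, 10, 10, 11, 11, 11, 11]
step 3: w=[0.0086, 0.0901, 0.0901, 0.0901, 0.0901, 0.0901, 0.0901, 0.0901, 0.0901, 0.0901, 0.0901, 0.0901]  mean=-2.2216  Neff=11.1827  idx=[1, 2, 3, 4, 4, 5, 6, 7, 8, 9, 10, 11]

resampled_idx = [1, 2, 3, 4, 4, 5, 6, 7, 8, 9, 10, 11]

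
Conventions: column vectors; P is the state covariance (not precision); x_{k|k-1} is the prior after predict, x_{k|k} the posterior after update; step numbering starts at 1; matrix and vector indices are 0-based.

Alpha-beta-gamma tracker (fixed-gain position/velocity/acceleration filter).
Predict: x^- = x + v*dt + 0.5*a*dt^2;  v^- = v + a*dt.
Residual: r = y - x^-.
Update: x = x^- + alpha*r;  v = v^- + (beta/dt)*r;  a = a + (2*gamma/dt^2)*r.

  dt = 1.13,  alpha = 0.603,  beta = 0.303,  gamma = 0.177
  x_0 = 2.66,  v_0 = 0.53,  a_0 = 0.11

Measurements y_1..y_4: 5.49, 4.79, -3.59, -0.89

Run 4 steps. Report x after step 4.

step 1: x_pred=3.3291  r=2.1609  x^+=4.6321  v^+=1.2337  a^+=0.7091
step 2: x_pred=6.4789  r=-1.6889  x^+=5.4605  v^+=1.5821  a^+=0.2408
step 3: x_pred=7.4020  r=-10.9920  x^+=0.7738  v^+=-1.0932  a^+=-2.8065
step 4: x_pred=-2.2533  r=1.3633  x^+=-1.4312  v^+=-3.8990  a^+=-2.4286

x_post = -1.4312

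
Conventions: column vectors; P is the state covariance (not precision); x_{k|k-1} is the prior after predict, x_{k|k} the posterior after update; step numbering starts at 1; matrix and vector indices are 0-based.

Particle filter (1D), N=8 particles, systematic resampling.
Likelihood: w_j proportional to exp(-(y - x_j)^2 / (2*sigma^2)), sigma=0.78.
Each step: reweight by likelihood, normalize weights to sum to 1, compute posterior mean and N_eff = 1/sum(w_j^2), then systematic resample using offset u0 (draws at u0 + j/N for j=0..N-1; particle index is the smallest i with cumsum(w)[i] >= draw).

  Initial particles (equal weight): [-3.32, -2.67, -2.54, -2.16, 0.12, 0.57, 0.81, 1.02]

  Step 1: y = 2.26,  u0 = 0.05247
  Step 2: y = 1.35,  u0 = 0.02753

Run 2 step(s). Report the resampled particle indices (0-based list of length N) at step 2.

step 1: w=[0.0000, 0.0000, 0.0000, 0.0000, 0.0401, 0.1651, 0.3068, 0.4880]  mean=0.8452  Neff=2.7689  idx=[5, 5, 6, 6, 7, 7, 7, 7]
step 2: w=[0.0941, 0.0941, 0.1221, 0.1221, 0.1419, 0.1419, 0.1419, 0.1419]  mean=0.8840  Neff=7.8085  idx=[0, 1, 2, 3, 4, 5, 6, 7]

resampled_idx = [0, 1, 2, 3, 4, 5, 6, 7]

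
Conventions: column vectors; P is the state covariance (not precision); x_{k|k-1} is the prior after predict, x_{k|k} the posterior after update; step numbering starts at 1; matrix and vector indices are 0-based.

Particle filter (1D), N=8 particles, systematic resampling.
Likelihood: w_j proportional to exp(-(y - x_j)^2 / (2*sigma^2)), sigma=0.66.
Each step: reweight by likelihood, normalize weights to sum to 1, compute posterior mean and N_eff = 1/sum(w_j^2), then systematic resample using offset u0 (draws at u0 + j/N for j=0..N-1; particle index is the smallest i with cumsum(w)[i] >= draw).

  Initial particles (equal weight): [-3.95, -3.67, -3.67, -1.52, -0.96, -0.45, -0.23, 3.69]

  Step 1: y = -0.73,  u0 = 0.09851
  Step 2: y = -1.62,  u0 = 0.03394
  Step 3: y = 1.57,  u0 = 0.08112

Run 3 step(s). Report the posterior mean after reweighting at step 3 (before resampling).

post_mean = -0.5009

step 1: w=[0.0000, 0.0000, 0.0000, 0.1579, 0.3041, 0.2954, 0.2426, 0.0000]  mean=-0.7208  Neff=3.7949  idx=[3, 4, 4, 5, 5, 5, 6, 6]
step 2: w=[0.3249, 0.1993, 0.1993, 0.0683, 0.0683, 0.0683, 0.0358, 0.0358]  mean=-0.9852  Neff=4.9607  idx=[0, 0, 0, 1, 2, 2, 3, 5]
step 3: w=[0.0008, 0.0008, 0.0008, 0.0315, 0.0315, 0.0315, 0.4515, 0.4515]  mean=-0.5009  Neff=2.4348  idx=[5, 6, 6, 6, 7, 7, 7, 7]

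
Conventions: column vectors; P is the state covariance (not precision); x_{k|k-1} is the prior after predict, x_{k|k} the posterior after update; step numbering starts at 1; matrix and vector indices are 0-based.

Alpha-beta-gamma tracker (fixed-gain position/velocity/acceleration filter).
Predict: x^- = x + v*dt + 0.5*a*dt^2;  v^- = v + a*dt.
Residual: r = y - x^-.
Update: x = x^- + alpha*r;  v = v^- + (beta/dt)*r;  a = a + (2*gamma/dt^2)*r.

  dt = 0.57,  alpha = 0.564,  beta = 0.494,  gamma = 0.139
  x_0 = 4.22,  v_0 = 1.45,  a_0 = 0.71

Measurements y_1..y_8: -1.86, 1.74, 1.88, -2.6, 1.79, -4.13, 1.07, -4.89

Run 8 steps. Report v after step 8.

step 1: x_pred=5.1618  r=-7.0218  x^+=1.2015  v^+=-4.2309  a^+=-5.2982
step 2: x_pred=-2.0708  r=3.8108  x^+=0.0785  v^+=-3.9482  a^+=-2.0375
step 3: x_pred=-2.5030  r=4.3830  x^+=-0.0310  v^+=-1.3110  a^+=1.7127
step 4: x_pred=-0.5000  r=-2.1000  x^+=-1.6844  v^+=-2.1547  a^+=-0.0841
step 5: x_pred=-2.9263  r=4.7163  x^+=-0.2663  v^+=1.8848  a^+=3.9514
step 6: x_pred=1.4499  r=-5.5799  x^+=-1.6972  v^+=-0.6989  a^+=-0.8231
step 7: x_pred=-2.2292  r=3.2992  x^+=-0.3685  v^+=1.6913  a^+=1.9999
step 8: x_pred=0.9205  r=-5.8105  x^+=-2.3566  v^+=-2.2045  a^+=-2.9718

v_post = -2.2045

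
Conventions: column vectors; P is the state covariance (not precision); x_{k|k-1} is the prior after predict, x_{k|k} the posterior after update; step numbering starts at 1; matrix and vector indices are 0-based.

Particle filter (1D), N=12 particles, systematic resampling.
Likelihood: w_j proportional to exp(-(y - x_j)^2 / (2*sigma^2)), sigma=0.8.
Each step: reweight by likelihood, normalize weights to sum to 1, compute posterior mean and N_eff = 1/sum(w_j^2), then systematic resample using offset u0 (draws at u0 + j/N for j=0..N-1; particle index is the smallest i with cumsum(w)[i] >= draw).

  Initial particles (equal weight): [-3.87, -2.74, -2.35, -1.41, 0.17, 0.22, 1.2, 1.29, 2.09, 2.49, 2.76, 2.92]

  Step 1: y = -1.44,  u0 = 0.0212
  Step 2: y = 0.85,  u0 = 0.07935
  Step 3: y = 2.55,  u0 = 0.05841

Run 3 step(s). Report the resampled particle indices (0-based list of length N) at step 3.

step 1: w=[0.0048, 0.1299, 0.2548, 0.4862, 0.0642, 0.0565, 0.0021, 0.0014, 0.0000, 0.0000, 0.0000, 0.0000]  mean=-1.6311  Neff=3.0721  idx=[1, 1, 2, 2, 2, 3, 3, 3, 3, 3, 3, 4]
step 2: w=[0.0001, 0.0001, 0.0004, 0.0004, 0.0004, 0.0229, 0.0229, 0.0229, 0.0229, 0.0229, 0.0229, 0.8615]  mean=-0.0502  Neff=1.3418  idx=[8, 11, 11, 11, 11, 11, 11, 11, 11, 11, 11, 11]
step 3: w=[0.0000, 0.0909, 0.0909, 0.0909, 0.0909, 0.0909, 0.0909, 0.0909, 0.0909, 0.0909, 0.0909, 0.0909]  mean=0.1699  Neff=11.0008  idx=[1, 2, 3, 4, 5, 6, 7, 8, 8, 9, 10, 11]

resampled_idx = [1, 2, 3, 4, 5, 6, 7, 8, 8, 9, 10, 11]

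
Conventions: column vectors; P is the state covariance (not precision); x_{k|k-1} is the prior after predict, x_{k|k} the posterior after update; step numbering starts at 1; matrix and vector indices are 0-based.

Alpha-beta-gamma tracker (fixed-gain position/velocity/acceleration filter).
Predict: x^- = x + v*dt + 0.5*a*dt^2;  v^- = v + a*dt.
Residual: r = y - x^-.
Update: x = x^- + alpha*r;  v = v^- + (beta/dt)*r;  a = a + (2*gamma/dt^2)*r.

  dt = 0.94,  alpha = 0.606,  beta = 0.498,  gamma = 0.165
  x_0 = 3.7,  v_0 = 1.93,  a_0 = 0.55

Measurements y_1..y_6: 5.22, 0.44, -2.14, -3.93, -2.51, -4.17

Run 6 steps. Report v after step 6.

step 1: x_pred=5.7572  r=-0.5372  x^+=5.4317  v^+=2.1624  a^+=0.3494
step 2: x_pred=7.6187  r=-7.1787  x^+=3.2684  v^+=-1.3123  a^+=-2.3317
step 3: x_pred=1.0047  r=-3.1447  x^+=-0.9010  v^+=-5.1701  a^+=-3.5061
step 4: x_pred=-7.3099  r=3.3799  x^+=-5.2617  v^+=-6.6752  a^+=-2.2438
step 5: x_pred=-12.5277  r=10.0177  x^+=-6.4570  v^+=-3.4771  a^+=1.4975
step 6: x_pred=-9.0639  r=4.8939  x^+=-6.0982  v^+=0.5232  a^+=3.3253

v_post = 0.5232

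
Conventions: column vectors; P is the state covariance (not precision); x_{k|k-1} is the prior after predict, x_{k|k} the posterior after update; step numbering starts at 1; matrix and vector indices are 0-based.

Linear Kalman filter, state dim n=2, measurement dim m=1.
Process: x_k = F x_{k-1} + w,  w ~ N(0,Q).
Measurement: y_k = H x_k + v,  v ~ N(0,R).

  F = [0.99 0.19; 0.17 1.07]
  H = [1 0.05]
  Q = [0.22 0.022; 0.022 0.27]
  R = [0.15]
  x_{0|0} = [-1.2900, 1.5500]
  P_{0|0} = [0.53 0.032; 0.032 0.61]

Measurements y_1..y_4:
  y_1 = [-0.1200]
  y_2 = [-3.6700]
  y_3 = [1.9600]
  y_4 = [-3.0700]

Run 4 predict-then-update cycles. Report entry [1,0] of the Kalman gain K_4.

K[1,0] = 0.7665

step 1: x^-=[-0.9826, 1.4392]  P^-=[0.7735 0.2701; 0.2701 0.9953]  S=[0.9530]  K=[0.8258; 0.3357]  nu=[0.7906]  x^+=[-0.3297, 1.7046]  P^+=[0.1236 0.0060; 0.0060 0.8880]
step 2: x^-=[-0.0025, 1.7679]  P^-=[0.3754 0.2298; 0.2298 1.2924]  S=[0.5516]  K=[0.7014; 0.5338]  nu=[-3.7559]  x^+=[-2.6368, -0.2369]  P^+=[0.1040 0.0233; 0.0233 1.1352]
step 3: x^-=[-2.6555, -0.7017]  P^-=[0.3717 0.2957; 0.2957 1.5812]  S=[0.5552]  K=[0.6961; 0.6750]  nu=[4.6506]  x^+=[0.5818, 2.4374]  P^+=[0.1027 0.0348; 0.0348 1.3282]
step 4: x^-=[1.0391, 2.7070]  P^-=[0.3817 0.3473; 0.3473 1.8063]  S=[0.5709]  K=[0.6989; 0.7665]  nu=[-4.2444]  x^+=[-1.9275, -0.5466]  P^+=[0.1028 0.0414; 0.0414 1.4708]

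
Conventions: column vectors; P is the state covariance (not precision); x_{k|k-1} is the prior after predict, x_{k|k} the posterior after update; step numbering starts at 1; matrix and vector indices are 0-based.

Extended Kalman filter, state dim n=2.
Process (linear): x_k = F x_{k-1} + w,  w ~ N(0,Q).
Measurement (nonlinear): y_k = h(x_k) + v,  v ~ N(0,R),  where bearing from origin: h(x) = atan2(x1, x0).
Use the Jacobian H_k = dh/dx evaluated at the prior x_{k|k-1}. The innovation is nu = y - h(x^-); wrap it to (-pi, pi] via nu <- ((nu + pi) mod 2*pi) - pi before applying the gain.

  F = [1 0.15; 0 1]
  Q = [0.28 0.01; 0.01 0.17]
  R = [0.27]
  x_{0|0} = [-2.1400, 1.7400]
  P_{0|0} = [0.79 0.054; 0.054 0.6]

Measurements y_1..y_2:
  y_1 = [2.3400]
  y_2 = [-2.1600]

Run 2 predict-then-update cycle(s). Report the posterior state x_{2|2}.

step 1: x^-=[-1.8790, 1.7400]  P^-=[1.0997 0.1540; 0.1540 0.7700]  H_jac=[-0.2653 -0.2865]  S=[0.4340]  K=[-0.7739; -0.6024]  nu=[-0.0546]  x^+=[-1.8368, 1.7729]  P^+=[0.8398 -0.0483; -0.0483 0.6125]
step 2: x^-=[-1.5708, 1.7729]  P^-=[1.1190 0.0535; 0.0535 0.7825]  H_jac=[-0.3160 -0.2800]  S=[0.4525]  K=[-0.8145; -0.5215]  nu=[1.8273]  x^+=[-3.0592, 0.8200]  P^+=[0.8188 -0.1387; -0.1387 0.6594]

x_post = [-3.0592, 0.8200]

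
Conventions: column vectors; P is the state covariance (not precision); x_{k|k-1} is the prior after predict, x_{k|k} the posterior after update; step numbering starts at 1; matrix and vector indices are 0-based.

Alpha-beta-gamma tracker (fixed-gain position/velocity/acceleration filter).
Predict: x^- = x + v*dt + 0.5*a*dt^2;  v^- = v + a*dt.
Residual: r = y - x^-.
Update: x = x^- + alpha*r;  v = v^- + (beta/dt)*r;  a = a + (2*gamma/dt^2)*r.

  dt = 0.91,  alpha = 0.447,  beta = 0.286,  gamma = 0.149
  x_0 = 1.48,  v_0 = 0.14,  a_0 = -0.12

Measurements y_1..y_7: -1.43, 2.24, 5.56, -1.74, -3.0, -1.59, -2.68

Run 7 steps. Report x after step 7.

x_post = -3.5876

step 1: x_pred=1.5577  r=-2.9877  x^+=0.2222  v^+=-0.9082  a^+=-1.1952
step 2: x_pred=-1.0991  r=3.3391  x^+=0.3935  v^+=-0.9464  a^+=0.0065
step 3: x_pred=-0.4650  r=6.0250  x^+=2.2282  v^+=0.9531  a^+=2.1746
step 4: x_pred=3.9959  r=-5.7359  x^+=1.4319  v^+=1.1293  a^+=0.1105
step 5: x_pred=2.5054  r=-5.5054  x^+=0.0445  v^+=-0.5004  a^+=-1.8706
step 6: x_pred=-1.1854  r=-0.4046  x^+=-1.3663  v^+=-2.3298  a^+=-2.0162
step 7: x_pred=-4.3212  r=1.6412  x^+=-3.5876  v^+=-3.6488  a^+=-1.4256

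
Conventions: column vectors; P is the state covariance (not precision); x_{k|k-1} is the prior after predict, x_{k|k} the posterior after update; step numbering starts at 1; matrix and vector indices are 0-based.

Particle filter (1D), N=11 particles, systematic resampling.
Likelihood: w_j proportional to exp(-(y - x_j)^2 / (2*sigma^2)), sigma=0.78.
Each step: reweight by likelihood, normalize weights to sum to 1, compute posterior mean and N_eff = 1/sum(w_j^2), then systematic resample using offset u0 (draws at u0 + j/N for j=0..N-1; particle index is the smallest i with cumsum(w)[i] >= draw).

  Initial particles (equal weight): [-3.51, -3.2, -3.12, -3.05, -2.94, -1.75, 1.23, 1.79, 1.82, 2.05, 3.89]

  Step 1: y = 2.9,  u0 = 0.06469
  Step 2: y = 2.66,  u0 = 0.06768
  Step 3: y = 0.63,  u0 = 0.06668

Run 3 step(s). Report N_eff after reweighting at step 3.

step 1: w=[0.0000, 0.0000, 0.0000, 0.0000, 0.0000, 0.0000, 0.0547, 0.1967, 0.2076, 0.2990, 0.2420]  mean=2.3514  Neff=4.2967  idx=[7, 7, 7, 8, 8, 9, 9, 9, 10, 10, 10]
step 2: w=[0.0925, 0.0925, 0.0925, 0.0965, 0.0965, 0.1269, 0.1269, 0.1269, 0.0497, 0.0497, 0.0497]  mean=2.2077  Neff=10.0043  idx=[0, 1, 2, 3, 4, 5, 6, 6, 7, 8, 10]
step 3: w=[0.1390, 0.1390, 0.1390, 0.1312, 0.1312, 0.0801, 0.0801, 0.0801, 0.0801, 0.0001, 0.0001]  mean=1.8815  Neff=8.4696  idx=[0, 1, 1, 2, 3, 3, 4, 5, 6, 7, 8]

N_eff = 8.4696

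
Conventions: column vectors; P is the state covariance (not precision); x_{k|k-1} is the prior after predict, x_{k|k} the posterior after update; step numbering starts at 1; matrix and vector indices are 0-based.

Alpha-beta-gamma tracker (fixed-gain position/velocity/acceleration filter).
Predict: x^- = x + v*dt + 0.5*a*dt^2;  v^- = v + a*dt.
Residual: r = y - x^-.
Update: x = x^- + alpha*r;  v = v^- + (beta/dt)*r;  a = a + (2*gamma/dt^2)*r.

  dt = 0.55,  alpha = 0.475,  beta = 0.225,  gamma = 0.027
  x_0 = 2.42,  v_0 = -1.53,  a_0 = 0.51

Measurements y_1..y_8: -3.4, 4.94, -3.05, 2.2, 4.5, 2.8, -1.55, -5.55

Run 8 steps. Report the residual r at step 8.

resid = -8.1472

step 1: x_pred=1.6556  r=-5.0556  x^+=-0.7458  v^+=-3.3177  a^+=-0.3925
step 2: x_pred=-2.6299  r=7.5699  x^+=0.9658  v^+=-0.4368  a^+=0.9588
step 3: x_pred=0.8706  r=-3.9206  x^+=-0.9917  v^+=-1.5133  a^+=0.2590
step 4: x_pred=-1.7849  r=3.9849  x^+=0.1079  v^+=0.2593  a^+=0.9703
step 5: x_pred=0.3973  r=4.1027  x^+=2.3461  v^+=2.4713  a^+=1.7027
step 6: x_pred=3.9628  r=-1.1628  x^+=3.4105  v^+=2.9321  a^+=1.4951
step 7: x_pred=5.2493  r=-6.7993  x^+=2.0196  v^+=0.9729  a^+=0.2814
step 8: x_pred=2.5972  r=-8.1472  x^+=-1.2727  v^+=-2.2054  a^+=-1.1730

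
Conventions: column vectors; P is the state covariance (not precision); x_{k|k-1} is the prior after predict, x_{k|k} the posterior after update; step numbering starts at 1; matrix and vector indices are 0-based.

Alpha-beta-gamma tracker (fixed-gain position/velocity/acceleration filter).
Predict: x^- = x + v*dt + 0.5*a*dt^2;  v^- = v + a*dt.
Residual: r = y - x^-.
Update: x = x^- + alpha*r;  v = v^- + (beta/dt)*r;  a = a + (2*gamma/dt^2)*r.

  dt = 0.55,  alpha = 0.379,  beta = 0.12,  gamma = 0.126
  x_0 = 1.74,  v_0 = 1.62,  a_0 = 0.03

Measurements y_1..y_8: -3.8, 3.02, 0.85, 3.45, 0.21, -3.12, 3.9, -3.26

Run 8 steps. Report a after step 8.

a_post = -0.5754

step 1: x_pred=2.6355  r=-6.4355  x^+=0.1965  v^+=0.2324  a^+=-5.3312
step 2: x_pred=-0.4821  r=3.5021  x^+=0.8452  v^+=-1.9357  a^+=-2.4138
step 3: x_pred=-0.5845  r=1.4345  x^+=-0.0408  v^+=-2.9503  a^+=-1.2187
step 4: x_pred=-1.8478  r=5.2978  x^+=0.1601  v^+=-2.4647  a^+=3.1946
step 5: x_pred=-0.7123  r=0.9223  x^+=-0.3628  v^+=-0.5064  a^+=3.9630
step 6: x_pred=-0.0419  r=-3.0781  x^+=-1.2085  v^+=1.0016  a^+=1.3987
step 7: x_pred=-0.4460  r=4.3460  x^+=1.2011  v^+=2.7192  a^+=5.0192
step 8: x_pred=3.4558  r=-6.7158  x^+=0.9105  v^+=4.0145  a^+=-0.5754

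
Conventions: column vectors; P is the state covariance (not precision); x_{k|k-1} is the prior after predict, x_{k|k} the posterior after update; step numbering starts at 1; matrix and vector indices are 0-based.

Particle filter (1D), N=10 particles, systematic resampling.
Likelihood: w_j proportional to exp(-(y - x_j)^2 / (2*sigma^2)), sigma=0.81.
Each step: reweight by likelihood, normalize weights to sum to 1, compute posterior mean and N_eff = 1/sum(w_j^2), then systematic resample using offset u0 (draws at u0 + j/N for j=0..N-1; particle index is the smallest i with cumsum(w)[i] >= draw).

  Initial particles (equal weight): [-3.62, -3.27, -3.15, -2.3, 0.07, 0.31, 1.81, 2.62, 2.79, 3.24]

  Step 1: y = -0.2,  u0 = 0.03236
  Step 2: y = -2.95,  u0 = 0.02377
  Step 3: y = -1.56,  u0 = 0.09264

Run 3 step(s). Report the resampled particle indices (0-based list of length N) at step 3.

step 1: w=[0.0001, 0.0004, 0.0007, 0.0187, 0.5106, 0.4427, 0.0248, 0.0013, 0.0006, 0.0001]  mean=0.1762  Neff=2.1849  idx=[4, 4, 4, 4, 4, 5, 5, 5, 5, 5]
step 2: w=[0.1519, 0.1519, 0.1519, 0.1519, 0.1519, 0.0481, 0.0481, 0.0481, 0.0481, 0.0481]  mean=0.1278  Neff=7.8811  idx=[0, 0, 1, 2, 2, 3, 4, 4, 6, 8]
step 3: w=[0.1104, 0.1104, 0.1104, 0.1104, 0.1104, 0.1104, 0.1104, 0.1104, 0.0582, 0.0582]  mean=0.0979  Neff=9.5820  idx=[0, 1, 2, 3, 4, 5, 6, 7, 8, 9]

resampled_idx = [0, 1, 2, 3, 4, 5, 6, 7, 8, 9]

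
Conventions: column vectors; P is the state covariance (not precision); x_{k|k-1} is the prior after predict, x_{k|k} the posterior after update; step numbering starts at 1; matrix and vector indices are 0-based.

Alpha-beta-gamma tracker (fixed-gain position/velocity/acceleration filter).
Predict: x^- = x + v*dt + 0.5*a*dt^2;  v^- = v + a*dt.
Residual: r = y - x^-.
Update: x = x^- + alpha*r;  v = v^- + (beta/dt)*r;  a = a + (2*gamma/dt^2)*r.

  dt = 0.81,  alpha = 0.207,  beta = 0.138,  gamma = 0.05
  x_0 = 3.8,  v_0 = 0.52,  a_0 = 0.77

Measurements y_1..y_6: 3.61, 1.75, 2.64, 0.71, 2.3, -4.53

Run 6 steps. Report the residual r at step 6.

step 1: x_pred=4.4738  r=-0.8638  x^+=4.2950  v^+=0.9965  a^+=0.6383
step 2: x_pred=5.3116  r=-3.5616  x^+=4.5743  v^+=0.9068  a^+=0.0955
step 3: x_pred=5.3402  r=-2.7002  x^+=4.7812  v^+=0.5241  a^+=-0.3161
step 4: x_pred=5.1021  r=-4.3921  x^+=4.1929  v^+=-0.4802  a^+=-0.9855
step 5: x_pred=3.4807  r=-1.1807  x^+=3.2363  v^+=-1.4796  a^+=-1.1654
step 6: x_pred=1.6556  r=-6.1856  x^+=0.3751  v^+=-3.4774  a^+=-2.1082

resid = -6.1856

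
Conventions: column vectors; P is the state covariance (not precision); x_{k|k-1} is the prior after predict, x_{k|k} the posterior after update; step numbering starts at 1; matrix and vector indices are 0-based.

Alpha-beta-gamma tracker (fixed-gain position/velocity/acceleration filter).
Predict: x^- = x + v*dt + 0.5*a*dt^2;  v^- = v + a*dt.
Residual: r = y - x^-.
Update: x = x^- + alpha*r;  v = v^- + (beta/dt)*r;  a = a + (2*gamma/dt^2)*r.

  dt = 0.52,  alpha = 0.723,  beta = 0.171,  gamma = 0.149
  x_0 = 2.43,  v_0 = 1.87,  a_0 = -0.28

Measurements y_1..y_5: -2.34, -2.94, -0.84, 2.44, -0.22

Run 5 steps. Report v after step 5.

v_post = -1.1090

step 1: x_pred=3.3645  r=-5.7045  x^+=-0.7598  v^+=-0.1515  a^+=-6.5668
step 2: x_pred=-1.7265  r=-1.2135  x^+=-2.6039  v^+=-3.9653  a^+=-7.9042
step 3: x_pred=-5.7345  r=4.8945  x^+=-2.1958  v^+=-6.4660  a^+=-2.5102
step 4: x_pred=-5.8975  r=8.3375  x^+=0.1305  v^+=-5.0295  a^+=6.6783
step 5: x_pred=-1.5819  r=1.3619  x^+=-0.5973  v^+=-1.1090  a^+=8.1792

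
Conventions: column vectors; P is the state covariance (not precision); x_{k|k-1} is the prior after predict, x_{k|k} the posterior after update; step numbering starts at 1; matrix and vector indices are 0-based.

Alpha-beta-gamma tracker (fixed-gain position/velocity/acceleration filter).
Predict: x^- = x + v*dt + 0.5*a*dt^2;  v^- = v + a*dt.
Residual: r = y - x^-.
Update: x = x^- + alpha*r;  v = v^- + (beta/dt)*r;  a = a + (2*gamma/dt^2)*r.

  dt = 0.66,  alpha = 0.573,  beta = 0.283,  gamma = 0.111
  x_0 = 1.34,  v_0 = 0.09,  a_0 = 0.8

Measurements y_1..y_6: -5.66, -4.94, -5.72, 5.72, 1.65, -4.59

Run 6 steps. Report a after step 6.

step 1: x_pred=1.5736  r=-7.2336  x^+=-2.5712  v^+=-2.4837  a^+=-2.8866
step 2: x_pred=-4.8392  r=-0.1008  x^+=-4.8969  v^+=-4.4321  a^+=-2.9380
step 3: x_pred=-8.4620  r=2.7420  x^+=-6.8908  v^+=-5.1954  a^+=-1.5405
step 4: x_pred=-10.6553  r=16.3753  x^+=-1.2723  v^+=0.8094  a^+=6.8050
step 5: x_pred=0.7441  r=0.9059  x^+=1.2632  v^+=5.6892  a^+=7.2667
step 6: x_pred=6.6007  r=-11.1907  x^+=0.1884  v^+=5.6868  a^+=1.5635

a_post = 1.5635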